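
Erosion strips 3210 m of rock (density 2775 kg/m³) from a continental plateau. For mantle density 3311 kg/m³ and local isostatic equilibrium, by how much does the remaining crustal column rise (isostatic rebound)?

Unloading: uplift u = e ρ_c/ρ_m = 3210 m × 2775/3311 = 2690 m.

2690 m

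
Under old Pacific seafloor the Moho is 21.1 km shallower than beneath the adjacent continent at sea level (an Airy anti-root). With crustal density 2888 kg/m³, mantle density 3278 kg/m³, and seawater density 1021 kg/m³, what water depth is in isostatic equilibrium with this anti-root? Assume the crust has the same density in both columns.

Replacing a thickness d of crust by seawater at the top must be balanced by replacing crust with mantle at the base: d (ρ_c − ρ_w) = a (ρ_m − ρ_c).
d = a (ρ_m − ρ_c)/(ρ_c − ρ_w) = 21.1 km × 390/1867 = 4.41 km.

4.41 km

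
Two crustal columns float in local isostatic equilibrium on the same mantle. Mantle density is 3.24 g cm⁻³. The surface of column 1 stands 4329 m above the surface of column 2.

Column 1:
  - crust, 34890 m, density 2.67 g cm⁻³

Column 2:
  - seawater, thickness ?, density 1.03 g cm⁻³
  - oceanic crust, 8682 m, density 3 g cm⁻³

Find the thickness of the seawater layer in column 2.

Take the compensation level at the base of the deeper column (depth z_c below the surface of column 1) and equate Σ ρ_i t_i down to z_c; mantle fills any gap and the z_c terms cancel.
Column 1: 34890×2.67 + (z_c − 34890)×3.24
Column 2: 4329×0 + x×1.03 + 8682×3 + (z_c − 4329 − 8682 − x)×3.24
The z_c×3.24 term appears on both sides and cancels. Collect the known terms of each column as K = Σ(ρt)_known − 3.24 × (depth of known layers): K_1 = 93156.3 − 3.24×34890 = −19887.3; K_2 = 26046 − 3.24×(4329 + 8682) = −16109.64.
Balance: K_1 = K_2 − x×(3.24 − 1.03), so x = (K_2 − K_1)/(3.24 − 1.03) = 3777.66/2.21 = 1710 m.

1710 m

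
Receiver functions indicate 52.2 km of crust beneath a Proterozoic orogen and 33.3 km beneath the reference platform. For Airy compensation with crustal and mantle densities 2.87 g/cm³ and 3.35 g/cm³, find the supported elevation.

Excess crust Δ = 52.2 km − 33.3 km = 18.9 km, split between elevation h and root r with h + r = Δ.
Airy balance ρ_c h = (ρ_m − ρ_c) r gives r = h ρ_c/(ρ_m − ρ_c), so h (1 + ρ_c/(ρ_m − ρ_c)) = Δ, i.e. h = Δ (ρ_m − ρ_c)/ρ_m.
h = 18.9 km × 0.48/3.35 = 2.71 km.

2.71 km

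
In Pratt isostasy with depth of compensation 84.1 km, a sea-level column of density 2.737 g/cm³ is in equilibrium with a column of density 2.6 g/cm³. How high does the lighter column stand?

ρ_ref D = ρ (D + h) → h = D (ρ_ref − ρ)/ρ.
h = 84.1 km × (2.737 − 2.6)/2.6 = 4.43 km.

4.43 km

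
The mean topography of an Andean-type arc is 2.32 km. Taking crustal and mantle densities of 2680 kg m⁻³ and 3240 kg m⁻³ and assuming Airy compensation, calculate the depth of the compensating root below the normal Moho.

11.1 km

Balancing pressure at the compensation depth: the weight of the topography is balanced by the buoyancy of the root, ρ_c h = (ρ_m − ρ_c) r.
r = h · ρ_c / (ρ_m − ρ_c) = 2.32 km × 2680 / (3240 − 2680) = 11.1 km.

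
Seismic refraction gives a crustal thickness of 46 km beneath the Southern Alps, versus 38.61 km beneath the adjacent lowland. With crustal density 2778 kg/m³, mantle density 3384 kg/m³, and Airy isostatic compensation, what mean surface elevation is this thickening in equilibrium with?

1.32 km

Excess crust Δ = 46 km − 38.61 km = 7.39 km, split between elevation h and root r with h + r = Δ.
Airy balance ρ_c h = (ρ_m − ρ_c) r gives r = h ρ_c/(ρ_m − ρ_c), so h (1 + ρ_c/(ρ_m − ρ_c)) = Δ, i.e. h = Δ (ρ_m − ρ_c)/ρ_m.
h = 7.39 km × 606/3384 = 1.32 km.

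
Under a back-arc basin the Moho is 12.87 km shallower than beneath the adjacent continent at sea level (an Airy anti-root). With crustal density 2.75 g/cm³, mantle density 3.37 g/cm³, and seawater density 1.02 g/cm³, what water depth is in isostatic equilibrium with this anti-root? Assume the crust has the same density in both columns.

Replacing a thickness d of crust by seawater at the top must be balanced by replacing crust with mantle at the base: d (ρ_c − ρ_w) = a (ρ_m − ρ_c).
d = a (ρ_m − ρ_c)/(ρ_c − ρ_w) = 12.87 km × 0.62/1.73 = 4.61 km.

4.61 km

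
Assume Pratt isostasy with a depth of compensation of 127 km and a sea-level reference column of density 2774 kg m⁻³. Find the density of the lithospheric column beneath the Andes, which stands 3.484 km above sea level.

2700 kg m⁻³

Pratt balance: ρ_ref D = ρ (D + h).
ρ = ρ_ref D/(D + h) = 2774 × 127 km/(127 km + 3.484 km) = 2700 kg m⁻³.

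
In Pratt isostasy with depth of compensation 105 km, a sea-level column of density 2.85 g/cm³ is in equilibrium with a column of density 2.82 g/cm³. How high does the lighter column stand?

ρ_ref D = ρ (D + h) → h = D (ρ_ref − ρ)/ρ.
h = 105 km × (2.85 − 2.82)/2.82 = 1.12 km.

1.12 km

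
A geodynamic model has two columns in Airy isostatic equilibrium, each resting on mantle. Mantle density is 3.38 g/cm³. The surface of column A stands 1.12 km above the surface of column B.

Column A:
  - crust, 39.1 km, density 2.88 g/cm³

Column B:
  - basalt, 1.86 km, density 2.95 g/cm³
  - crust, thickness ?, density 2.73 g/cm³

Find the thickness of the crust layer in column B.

23 km

Take the compensation level at the base of the deeper column (depth z_c below the surface of column A) and equate Σ ρ_i t_i down to z_c; mantle fills any gap and the z_c terms cancel.
Column A: 39.1×2.88 + (z_c − 39.1)×3.38
Column B: 1.12×0 + 1.86×2.95 + x×2.73 + (z_c − 1.12 − 1.86 − x)×3.38
The z_c×3.38 term appears on both sides and cancels. Collect the known terms of each column as K = Σ(ρt)_known − 3.38 × (depth of known layers): K_A = 112.608 − 3.38×39.1 = −19.55; K_B = 5.487 − 3.38×(1.12 + 1.86) = −4.5854.
Balance: K_A = K_B − x×(3.38 − 2.73), so x = (K_B − K_A)/(3.38 − 2.73) = 14.9646/0.65 = 23 km.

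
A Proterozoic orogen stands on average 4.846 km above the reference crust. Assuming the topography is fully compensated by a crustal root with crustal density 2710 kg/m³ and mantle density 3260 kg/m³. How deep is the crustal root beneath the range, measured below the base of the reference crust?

23.9 km

Isostatic balance requires: the weight of the topography is balanced by the buoyancy of the root, ρ_c h = (ρ_m − ρ_c) r.
r = h · ρ_c / (ρ_m − ρ_c) = 4.846 km × 2710 / (3260 − 2710) = 23.9 km.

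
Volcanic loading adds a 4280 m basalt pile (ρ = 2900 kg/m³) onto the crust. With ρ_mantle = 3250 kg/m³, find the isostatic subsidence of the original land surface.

Subaerial loading: s = t ρ_load / ρ_m.
s = 4280 m × 2900/3250 = 3820 m.

3820 m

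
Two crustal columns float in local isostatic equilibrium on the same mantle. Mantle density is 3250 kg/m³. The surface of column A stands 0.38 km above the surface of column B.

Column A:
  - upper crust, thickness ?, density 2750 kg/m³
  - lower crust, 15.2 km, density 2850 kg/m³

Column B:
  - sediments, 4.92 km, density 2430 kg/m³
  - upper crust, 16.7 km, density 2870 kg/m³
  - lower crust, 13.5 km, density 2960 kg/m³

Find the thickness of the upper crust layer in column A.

Take the compensation level at the base of the deeper column (depth z_c below the surface of column A) and equate Σ ρ_i t_i down to z_c; mantle fills any gap and the z_c terms cancel.
Column A: x×2750 + 15.2×2850 + (z_c − 15.2 − x)×3250
Column B: 0.38×0 + 4.92×2430 + 16.7×2870 + 13.5×2960 + (z_c − 0.38 − 35.12)×3250
The z_c×3250 term appears on both sides and cancels. Collect the known terms of each column as K = Σ(ρt)_known − 3250 × (depth of known layers): K_A = 43320 − 3250×15.2 = −6080; K_B = 99844.6 − 3250×(0.38 + 35.12) = −15530.4.
Balance: K_A − x×(3250 − 2750) = K_B, so x = (K_A − K_B)/(3250 − 2750) = 9450.4/500 = 18.9 km.

18.9 km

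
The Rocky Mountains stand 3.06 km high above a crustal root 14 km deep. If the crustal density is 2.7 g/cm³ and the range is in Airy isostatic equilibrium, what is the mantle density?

3.29 g/cm³

Airy balance: ρ_c h = (ρ_m − ρ_c) r → ρ_m = ρ_c (1 + h/r).
ρ_m = 2.7 × (1 + 3.06 km/14 km) = 3.29 g/cm³.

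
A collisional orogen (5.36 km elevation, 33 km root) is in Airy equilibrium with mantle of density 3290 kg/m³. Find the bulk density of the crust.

2830 kg/m³

ρ_c h = (ρ_m − ρ_c) r → ρ_c (h + r) = ρ_m r → ρ_c = ρ_m r / (h + r).
ρ_c = 3290 × 33 km / (5.36 km + 33 km) = 2830 kg/m³.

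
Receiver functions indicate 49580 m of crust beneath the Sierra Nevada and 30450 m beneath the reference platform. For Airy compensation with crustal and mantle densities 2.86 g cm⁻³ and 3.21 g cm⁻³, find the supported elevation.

Excess crust Δ = 49580 m − 30450 m = 19130 m, split between elevation h and root r with h + r = Δ.
Airy balance ρ_c h = (ρ_m − ρ_c) r gives r = h ρ_c/(ρ_m − ρ_c), so h (1 + ρ_c/(ρ_m − ρ_c)) = Δ, i.e. h = Δ (ρ_m − ρ_c)/ρ_m.
h = 19130 m × 0.35/3.21 = 2090 m.

2090 m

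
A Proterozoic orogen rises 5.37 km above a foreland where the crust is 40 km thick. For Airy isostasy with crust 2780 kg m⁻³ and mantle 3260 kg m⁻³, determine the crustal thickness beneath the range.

Root depth r = h ρ_c / (ρ_m − ρ_c) = 5.37 km × 2780 / 480 = 31.1 km.
Total thickness = T + h + r = 40 km + 5.37 km + 31.1 km = 76.5 km.

76.5 km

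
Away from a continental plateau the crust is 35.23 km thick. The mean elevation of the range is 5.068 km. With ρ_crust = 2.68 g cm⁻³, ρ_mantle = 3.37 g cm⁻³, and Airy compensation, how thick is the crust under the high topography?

Root depth r = h ρ_c / (ρ_m − ρ_c) = 5.068 km × 2.68 / 0.69 = 19.68 km.
Total thickness = T + h + r = 35.23 km + 5.068 km + 19.68 km = 60 km.

60 km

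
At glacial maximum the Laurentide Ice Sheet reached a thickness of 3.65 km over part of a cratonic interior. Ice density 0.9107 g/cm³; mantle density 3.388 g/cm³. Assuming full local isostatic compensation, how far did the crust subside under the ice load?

Isostatic balance requires: the ice load ρ_ice t is balanced by mantle displaced below, ρ_m s.
s = t ρ_ice / ρ_m = 3.65 km × 0.9107/3.388 = 0.981 km.

0.981 km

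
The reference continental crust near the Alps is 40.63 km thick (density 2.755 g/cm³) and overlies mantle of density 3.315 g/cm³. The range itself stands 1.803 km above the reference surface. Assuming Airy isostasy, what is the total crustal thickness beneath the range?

51.3 km

Root depth r = h ρ_c / (ρ_m − ρ_c) = 1.803 km × 2.755 / 0.56 = 8.87 km.
Total thickness = T + h + r = 40.63 km + 1.803 km + 8.87 km = 51.3 km.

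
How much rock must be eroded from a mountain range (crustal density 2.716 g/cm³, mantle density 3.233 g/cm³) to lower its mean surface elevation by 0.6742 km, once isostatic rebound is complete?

4.22 km

Net drop Δ = e − u = e − e ρ_c/ρ_m = e (ρ_m − ρ_c)/ρ_m.
e = Δ ρ_m/(ρ_m − ρ_c) = 0.6742 km × 3.233/0.517 = 4.22 km.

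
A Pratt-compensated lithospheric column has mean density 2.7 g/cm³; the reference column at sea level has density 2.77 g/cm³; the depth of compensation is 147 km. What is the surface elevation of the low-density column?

ρ_ref D = ρ (D + h) → h = D (ρ_ref − ρ)/ρ.
h = 147 km × (2.77 − 2.7)/2.7 = 3.81 km.

3.81 km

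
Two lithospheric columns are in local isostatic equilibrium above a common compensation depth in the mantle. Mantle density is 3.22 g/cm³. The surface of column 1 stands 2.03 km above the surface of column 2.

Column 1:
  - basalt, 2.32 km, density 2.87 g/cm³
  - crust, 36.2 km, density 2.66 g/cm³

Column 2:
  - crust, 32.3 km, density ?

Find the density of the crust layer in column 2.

2.77 g/cm³

Take the compensation level at the base of the deeper column (depth z_c below the surface of column 1) and equate Σ ρ_i t_i down to z_c; mantle fills any gap and the z_c terms cancel.
Column 1: 2.32×2.87 + 36.2×2.66 + (z_c − 38.52)×3.22
Column 2: 2.03×0 + 32.3×ρ + (z_c − 2.03 − 32.3)×3.22
The z_c×3.22 term appears on both sides and cancels. Collect the known terms of each column as K = Σ(ρt)_known − 3.22 × (depth of known layers): K_1 = 102.9504 − 3.22×38.52 = −21.084; K_2 = 0 − 3.22×(2.03 + 32.3) = −110.5426.
Balance: K_1 = K_2 + 32.3×ρ, so ρ = (K_1 − K_2)/32.3 = 89.4586/32.3 = 2.77 g/cm³.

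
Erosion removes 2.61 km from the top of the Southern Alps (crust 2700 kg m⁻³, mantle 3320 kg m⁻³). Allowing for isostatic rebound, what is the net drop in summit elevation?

0.487 km

Rebound u = e ρ_c/ρ_m = 2.61 km × 2700/3320 = 2.123 km.
Net surface drop = e − u = 2.61 km − 2.123 km = e (ρ_m − ρ_c)/ρ_m = 0.487 km.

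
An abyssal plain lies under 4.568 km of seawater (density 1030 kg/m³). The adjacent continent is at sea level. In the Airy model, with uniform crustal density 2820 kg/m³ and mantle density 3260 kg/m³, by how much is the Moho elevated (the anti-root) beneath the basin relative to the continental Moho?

Isostatic balance requires: replacing crust with seawater at the top is compensated by replacing crust with mantle at the base: d (ρ_c − ρ_w) = a (ρ_m − ρ_c).
a = d (ρ_c − ρ_w)/(ρ_m − ρ_c) = 4.568 km × 1790/440 = 18.6 km.

18.6 km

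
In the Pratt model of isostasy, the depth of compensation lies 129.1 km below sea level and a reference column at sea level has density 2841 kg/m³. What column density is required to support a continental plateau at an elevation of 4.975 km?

2740 kg/m³

Pratt balance: ρ_ref D = ρ (D + h).
ρ = ρ_ref D/(D + h) = 2841 × 129.1 km/(129.1 km + 4.975 km) = 2740 kg/m³.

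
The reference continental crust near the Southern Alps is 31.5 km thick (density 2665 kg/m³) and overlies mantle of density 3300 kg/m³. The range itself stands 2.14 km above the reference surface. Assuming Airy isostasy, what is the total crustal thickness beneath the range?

42.6 km

Root depth r = h ρ_c / (ρ_m − ρ_c) = 2.14 km × 2665 / 635 = 8.981 km.
Total thickness = T + h + r = 31.5 km + 2.14 km + 8.981 km = 42.6 km.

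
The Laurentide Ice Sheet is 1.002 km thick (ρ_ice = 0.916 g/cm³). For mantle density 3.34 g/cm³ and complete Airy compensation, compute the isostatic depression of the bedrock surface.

For local isostatic compensation: the ice load ρ_ice t is balanced by mantle displaced below, ρ_m s.
s = t ρ_ice / ρ_m = 1.002 km × 0.916/3.34 = 0.275 km.

0.275 km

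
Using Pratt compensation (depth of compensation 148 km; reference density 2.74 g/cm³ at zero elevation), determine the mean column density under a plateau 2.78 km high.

Pratt balance: ρ_ref D = ρ (D + h).
ρ = ρ_ref D/(D + h) = 2.74 × 148 km/(148 km + 2.78 km) = 2.69 g/cm³.

2.69 g/cm³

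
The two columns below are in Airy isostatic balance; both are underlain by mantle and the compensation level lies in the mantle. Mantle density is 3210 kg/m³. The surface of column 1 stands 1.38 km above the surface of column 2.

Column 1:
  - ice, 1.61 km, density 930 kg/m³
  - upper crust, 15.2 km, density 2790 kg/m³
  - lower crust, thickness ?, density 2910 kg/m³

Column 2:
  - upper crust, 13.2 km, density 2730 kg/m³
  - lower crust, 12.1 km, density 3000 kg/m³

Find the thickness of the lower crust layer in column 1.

10.8 km

Take the compensation level at the base of the deeper column (depth z_c below the surface of column 1) and equate Σ ρ_i t_i down to z_c; mantle fills any gap and the z_c terms cancel.
Column 1: 1.61×930 + 15.2×2790 + x×2910 + (z_c − 16.81 − x)×3210
Column 2: 1.38×0 + 13.2×2730 + 12.1×3000 + (z_c − 1.38 − 25.3)×3210
The z_c×3210 term appears on both sides and cancels. Collect the known terms of each column as K = Σ(ρt)_known − 3210 × (depth of known layers): K_1 = 43905.3 − 3210×16.81 = −10054.8; K_2 = 72336 − 3210×(1.38 + 25.3) = −13306.8.
Balance: K_1 − x×(3210 − 2910) = K_2, so x = (K_1 − K_2)/(3210 − 2910) = 3252/300 = 10.8 km.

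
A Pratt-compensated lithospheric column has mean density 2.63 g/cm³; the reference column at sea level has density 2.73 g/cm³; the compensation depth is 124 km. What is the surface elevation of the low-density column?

ρ_ref D = ρ (D + h) → h = D (ρ_ref − ρ)/ρ.
h = 124 km × (2.73 − 2.63)/2.63 = 4.71 km.

4.71 km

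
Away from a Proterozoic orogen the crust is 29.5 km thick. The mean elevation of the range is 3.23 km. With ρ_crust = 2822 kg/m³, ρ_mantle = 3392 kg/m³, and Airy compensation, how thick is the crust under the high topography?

48.7 km

Root depth r = h ρ_c / (ρ_m − ρ_c) = 3.23 km × 2822 / 570 = 15.99 km.
Total thickness = T + h + r = 29.5 km + 3.23 km + 15.99 km = 48.7 km.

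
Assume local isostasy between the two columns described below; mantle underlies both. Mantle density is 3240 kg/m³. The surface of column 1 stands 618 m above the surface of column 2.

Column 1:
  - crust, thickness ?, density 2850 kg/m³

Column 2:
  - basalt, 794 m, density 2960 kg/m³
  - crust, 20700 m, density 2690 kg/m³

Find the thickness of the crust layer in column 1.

34900 m

Take the compensation level at the base of the deeper column (depth z_c below the surface of column 1) and equate Σ ρ_i t_i down to z_c; mantle fills any gap and the z_c terms cancel.
Column 1: x×2850 + (z_c − 0 − x)×3240
Column 2: 618×0 + 794×2960 + 20700×2690 + (z_c − 618 − 21494)×3240
The z_c×3240 term appears on both sides and cancels. Collect the known terms of each column as K = Σ(ρt)_known − 3240 × (depth of known layers): K_1 = 0 − 3240×0 = 0; K_2 = 58033240 − 3240×(618 + 21494) = −13609640.
Balance: K_1 − x×(3240 − 2850) = K_2, so x = (K_1 − K_2)/(3240 − 2850) = 13609600/390 = 34900 m.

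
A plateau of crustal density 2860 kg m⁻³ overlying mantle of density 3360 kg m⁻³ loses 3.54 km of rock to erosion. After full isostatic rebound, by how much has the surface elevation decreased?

0.527 km

Rebound u = e ρ_c/ρ_m = 3.54 km × 2860/3360 = 3.013 km.
Net surface drop = e − u = 3.54 km − 3.013 km = e (ρ_m − ρ_c)/ρ_m = 0.527 km.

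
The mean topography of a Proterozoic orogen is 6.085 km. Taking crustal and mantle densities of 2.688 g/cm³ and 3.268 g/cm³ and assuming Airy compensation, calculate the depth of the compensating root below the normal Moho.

Isostatic balance requires: the weight of the topography is balanced by the buoyancy of the root, ρ_c h = (ρ_m − ρ_c) r.
r = h · ρ_c / (ρ_m − ρ_c) = 6.085 km × 2.688 / (3.268 − 2.688) = 28.2 km.

28.2 km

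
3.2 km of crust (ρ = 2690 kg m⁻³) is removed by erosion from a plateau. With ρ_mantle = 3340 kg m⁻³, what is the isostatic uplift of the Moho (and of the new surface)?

Unloading: uplift u = e ρ_c/ρ_m = 3.2 km × 2690/3340 = 2.58 km.

2.58 km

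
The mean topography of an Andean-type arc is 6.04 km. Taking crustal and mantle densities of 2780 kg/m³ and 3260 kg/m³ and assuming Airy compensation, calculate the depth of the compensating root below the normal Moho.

35 km

Balancing pressure at the compensation depth: the weight of the topography is balanced by the buoyancy of the root, ρ_c h = (ρ_m − ρ_c) r.
r = h · ρ_c / (ρ_m − ρ_c) = 6.04 km × 2780 / (3260 − 2780) = 35 km.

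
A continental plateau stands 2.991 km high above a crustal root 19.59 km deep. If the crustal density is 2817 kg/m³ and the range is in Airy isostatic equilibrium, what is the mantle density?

3250 kg/m³

Airy balance: ρ_c h = (ρ_m − ρ_c) r → ρ_m = ρ_c (1 + h/r).
ρ_m = 2817 × (1 + 2.991 km/19.59 km) = 3250 kg/m³.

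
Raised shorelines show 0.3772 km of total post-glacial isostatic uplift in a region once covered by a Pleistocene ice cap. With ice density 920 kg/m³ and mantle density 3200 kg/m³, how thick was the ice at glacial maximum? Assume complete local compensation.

1.31 km

u = t ρ_ice/ρ_m → t = u ρ_m/ρ_ice = 0.3772 km × 3200/920 = 1.31 km.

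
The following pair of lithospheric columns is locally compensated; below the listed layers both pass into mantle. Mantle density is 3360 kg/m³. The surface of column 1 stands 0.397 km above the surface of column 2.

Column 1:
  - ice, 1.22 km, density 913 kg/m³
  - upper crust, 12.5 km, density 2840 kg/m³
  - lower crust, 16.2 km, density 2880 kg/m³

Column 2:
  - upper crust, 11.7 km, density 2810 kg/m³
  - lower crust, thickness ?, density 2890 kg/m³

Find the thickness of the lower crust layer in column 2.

Take the compensation level at the base of the deeper column (depth z_c below the surface of column 1) and equate Σ ρ_i t_i down to z_c; mantle fills any gap and the z_c terms cancel.
Column 1: 1.22×913 + 12.5×2840 + 16.2×2880 + (z_c − 29.92)×3360
Column 2: 0.397×0 + 11.7×2810 + x×2890 + (z_c − 0.397 − 11.7 − x)×3360
The z_c×3360 term appears on both sides and cancels. Collect the known terms of each column as K = Σ(ρt)_known − 3360 × (depth of known layers): K_1 = 83269.86 − 3360×29.92 = −17261.34; K_2 = 32877 − 3360×(0.397 + 11.7) = −7768.92.
Balance: K_1 = K_2 − x×(3360 − 2890), so x = (K_2 − K_1)/(3360 − 2890) = 9492.42/470 = 20.2 km.

20.2 km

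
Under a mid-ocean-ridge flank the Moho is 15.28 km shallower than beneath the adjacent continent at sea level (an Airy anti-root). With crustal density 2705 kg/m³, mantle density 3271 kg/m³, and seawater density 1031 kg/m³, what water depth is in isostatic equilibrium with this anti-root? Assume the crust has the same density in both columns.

Replacing a thickness d of crust by seawater at the top must be balanced by replacing crust with mantle at the base: d (ρ_c − ρ_w) = a (ρ_m − ρ_c).
d = a (ρ_m − ρ_c)/(ρ_c − ρ_w) = 15.28 km × 566/1674 = 5.17 km.

5.17 km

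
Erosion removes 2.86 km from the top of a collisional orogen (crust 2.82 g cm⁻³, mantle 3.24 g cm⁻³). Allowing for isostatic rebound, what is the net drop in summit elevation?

Rebound u = e ρ_c/ρ_m = 2.86 km × 2.82/3.24 = 2.489 km.
Net surface drop = e − u = 2.86 km − 2.489 km = e (ρ_m − ρ_c)/ρ_m = 0.371 km.

0.371 km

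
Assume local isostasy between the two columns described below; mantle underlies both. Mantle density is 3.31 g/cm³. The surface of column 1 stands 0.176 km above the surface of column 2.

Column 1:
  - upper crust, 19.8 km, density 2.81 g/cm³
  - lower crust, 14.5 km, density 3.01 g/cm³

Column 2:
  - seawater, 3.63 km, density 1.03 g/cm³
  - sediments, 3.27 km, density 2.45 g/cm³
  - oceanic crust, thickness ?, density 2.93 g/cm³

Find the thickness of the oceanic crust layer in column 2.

Take the compensation level at the base of the deeper column (depth z_c below the surface of column 1) and equate Σ ρ_i t_i down to z_c; mantle fills any gap and the z_c terms cancel.
Column 1: 19.8×2.81 + 14.5×3.01 + (z_c − 34.3)×3.31
Column 2: 0.176×0 + 3.63×1.03 + 3.27×2.45 + x×2.93 + (z_c − 0.176 − 6.9 − x)×3.31
The z_c×3.31 term appears on both sides and cancels. Collect the known terms of each column as K = Σ(ρt)_known − 3.31 × (depth of known layers): K_1 = 99.283 − 3.31×34.3 = −14.25; K_2 = 11.7504 − 3.31×(0.176 + 6.9) = −11.67116.
Balance: K_1 = K_2 − x×(3.31 − 2.93), so x = (K_2 − K_1)/(3.31 − 2.93) = 2.57884/0.38 = 6.79 km.

6.79 km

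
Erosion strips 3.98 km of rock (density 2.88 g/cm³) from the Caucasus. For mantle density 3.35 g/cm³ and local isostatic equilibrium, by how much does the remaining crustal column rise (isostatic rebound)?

Unloading: uplift u = e ρ_c/ρ_m = 3.98 km × 2.88/3.35 = 3.42 km.

3.42 km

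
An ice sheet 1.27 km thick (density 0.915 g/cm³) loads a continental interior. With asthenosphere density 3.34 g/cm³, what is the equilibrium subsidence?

0.348 km

Balancing pressure at the compensation depth: the ice load ρ_ice t is balanced by mantle displaced below, ρ_m s.
s = t ρ_ice / ρ_m = 1.27 km × 0.915/3.34 = 0.348 km.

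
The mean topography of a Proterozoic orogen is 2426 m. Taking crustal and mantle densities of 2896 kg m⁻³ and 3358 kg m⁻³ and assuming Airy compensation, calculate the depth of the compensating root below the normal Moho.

15200 m

Balancing pressure at the compensation depth: the weight of the topography is balanced by the buoyancy of the root, ρ_c h = (ρ_m − ρ_c) r.
r = h · ρ_c / (ρ_m − ρ_c) = 2426 m × 2896 / (3358 − 2896) = 15200 m.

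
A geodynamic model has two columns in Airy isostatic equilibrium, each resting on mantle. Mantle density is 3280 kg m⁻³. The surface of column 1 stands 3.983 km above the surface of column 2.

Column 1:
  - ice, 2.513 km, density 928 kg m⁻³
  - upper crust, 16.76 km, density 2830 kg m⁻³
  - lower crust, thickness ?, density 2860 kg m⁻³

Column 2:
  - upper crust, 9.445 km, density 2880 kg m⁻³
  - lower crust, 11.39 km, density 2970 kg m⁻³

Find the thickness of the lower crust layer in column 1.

16.5 km

Take the compensation level at the base of the deeper column (depth z_c below the surface of column 1) and equate Σ ρ_i t_i down to z_c; mantle fills any gap and the z_c terms cancel.
Column 1: 2.513×928 + 16.76×2830 + x×2860 + (z_c − 19.273 − x)×3280
Column 2: 3.983×0 + 9.445×2880 + 11.39×2970 + (z_c − 3.983 − 20.835)×3280
The z_c×3280 term appears on both sides and cancels. Collect the known terms of each column as K = Σ(ρt)_known − 3280 × (depth of known layers): K_1 = 49762.864 − 3280×19.273 = −13452.576; K_2 = 61029.9 − 3280×(3.983 + 20.835) = −20373.14.
Balance: K_1 − x×(3280 − 2860) = K_2, so x = (K_1 − K_2)/(3280 − 2860) = 6920.56/420 = 16.5 km.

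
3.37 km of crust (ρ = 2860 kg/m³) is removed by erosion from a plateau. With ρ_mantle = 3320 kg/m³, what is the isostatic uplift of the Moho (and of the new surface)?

2.9 km

Unloading: uplift u = e ρ_c/ρ_m = 3.37 km × 2860/3320 = 2.9 km.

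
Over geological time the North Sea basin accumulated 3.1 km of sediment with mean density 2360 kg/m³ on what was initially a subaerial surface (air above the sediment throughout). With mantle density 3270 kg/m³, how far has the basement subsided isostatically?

2.24 km

Subaerial load: s = t ρ_sed / ρ_m = 3.1 km × 2360/3270 = 2.24 km.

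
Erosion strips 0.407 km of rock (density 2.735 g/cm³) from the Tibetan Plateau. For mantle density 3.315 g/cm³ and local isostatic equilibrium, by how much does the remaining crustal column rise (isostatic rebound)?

0.336 km

Unloading: uplift u = e ρ_c/ρ_m = 0.407 km × 2.735/3.315 = 0.336 km.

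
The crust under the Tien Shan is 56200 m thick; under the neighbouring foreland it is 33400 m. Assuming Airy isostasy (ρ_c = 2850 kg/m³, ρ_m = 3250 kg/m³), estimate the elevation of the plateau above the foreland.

Excess crust Δ = 56200 m − 33400 m = 22800 m, split between elevation h and root r with h + r = Δ.
Airy balance ρ_c h = (ρ_m − ρ_c) r gives r = h ρ_c/(ρ_m − ρ_c), so h (1 + ρ_c/(ρ_m − ρ_c)) = Δ, i.e. h = Δ (ρ_m − ρ_c)/ρ_m.
h = 22800 m × 400/3250 = 2810 m.

2810 m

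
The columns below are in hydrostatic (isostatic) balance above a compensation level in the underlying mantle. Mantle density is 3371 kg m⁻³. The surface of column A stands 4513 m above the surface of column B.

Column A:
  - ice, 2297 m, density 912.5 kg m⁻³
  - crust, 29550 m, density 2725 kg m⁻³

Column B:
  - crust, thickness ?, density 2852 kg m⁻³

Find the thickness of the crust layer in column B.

Take the compensation level at the base of the deeper column (depth z_c below the surface of column A) and equate Σ ρ_i t_i down to z_c; mantle fills any gap and the z_c terms cancel.
Column A: 2297×912.5 + 29550×2725 + (z_c − 31847)×3371
Column B: 4513×0 + x×2852 + (z_c − 4513 − 0 − x)×3371
The z_c×3371 term appears on both sides and cancels. Collect the known terms of each column as K = Σ(ρt)_known − 3371 × (depth of known layers): K_A = 82619762.5 − 3371×31847 = −24736474.5; K_B = 0 − 3371×(4513 + 0) = −15213323.
Balance: K_A = K_B − x×(3371 − 2852), so x = (K_B − K_A)/(3371 − 2852) = 9523150/519 = 18300 m.

18300 m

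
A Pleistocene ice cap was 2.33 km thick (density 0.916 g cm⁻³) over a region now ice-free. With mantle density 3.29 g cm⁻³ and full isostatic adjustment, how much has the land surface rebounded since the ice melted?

Removing the load lets mantle flow back in; uplift u satisfies ρ_ice t = ρ_m u.
u = t ρ_ice/ρ_m = 2.33 km × 0.916/3.29 = 0.649 km.

0.649 km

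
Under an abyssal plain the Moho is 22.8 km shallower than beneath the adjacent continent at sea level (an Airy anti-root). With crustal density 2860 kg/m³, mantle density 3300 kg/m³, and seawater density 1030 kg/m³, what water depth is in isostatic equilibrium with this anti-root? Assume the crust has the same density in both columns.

Replacing a thickness d of crust by seawater at the top must be balanced by replacing crust with mantle at the base: d (ρ_c − ρ_w) = a (ρ_m − ρ_c).
d = a (ρ_m − ρ_c)/(ρ_c − ρ_w) = 22.8 km × 440/1830 = 5.48 km.

5.48 km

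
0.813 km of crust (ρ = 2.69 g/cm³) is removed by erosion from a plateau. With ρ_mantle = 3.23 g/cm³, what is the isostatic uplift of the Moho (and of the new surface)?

Unloading: uplift u = e ρ_c/ρ_m = 0.813 km × 2.69/3.23 = 0.677 km.

0.677 km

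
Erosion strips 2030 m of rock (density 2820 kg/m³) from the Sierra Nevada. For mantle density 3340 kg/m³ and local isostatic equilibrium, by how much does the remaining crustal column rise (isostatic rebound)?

1710 m

Unloading: uplift u = e ρ_c/ρ_m = 2030 m × 2820/3340 = 1710 m.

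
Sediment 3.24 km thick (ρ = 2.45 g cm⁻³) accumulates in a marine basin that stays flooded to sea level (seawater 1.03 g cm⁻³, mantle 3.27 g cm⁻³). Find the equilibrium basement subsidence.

2.05 km

Submarine loading: the sediment displaces seawater, and the subsidence is in turn flooded, so s (ρ_m − ρ_w) = t (ρ_sed − ρ_w).
s = 3.24 km × (2.45 − 1.03) / (3.27 − 1.03) = 2.05 km.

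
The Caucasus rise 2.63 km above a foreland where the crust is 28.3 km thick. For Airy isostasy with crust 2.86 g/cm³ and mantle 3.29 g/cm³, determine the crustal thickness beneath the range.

48.4 km

Root depth r = h ρ_c / (ρ_m − ρ_c) = 2.63 km × 2.86 / 0.43 = 17.49 km.
Total thickness = T + h + r = 28.3 km + 2.63 km + 17.49 km = 48.4 km.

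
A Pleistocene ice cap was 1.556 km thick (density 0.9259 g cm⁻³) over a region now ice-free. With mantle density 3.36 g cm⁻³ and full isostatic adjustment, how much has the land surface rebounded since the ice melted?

0.429 km

Removing the load lets mantle flow back in; uplift u satisfies ρ_ice t = ρ_m u.
u = t ρ_ice/ρ_m = 1.556 km × 0.9259/3.36 = 0.429 km.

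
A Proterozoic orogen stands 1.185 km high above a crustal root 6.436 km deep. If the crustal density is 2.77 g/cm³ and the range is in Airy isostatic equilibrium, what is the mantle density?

Airy balance: ρ_c h = (ρ_m − ρ_c) r → ρ_m = ρ_c (1 + h/r).
ρ_m = 2.77 × (1 + 1.185 km/6.436 km) = 3.28 g/cm³.

3.28 g/cm³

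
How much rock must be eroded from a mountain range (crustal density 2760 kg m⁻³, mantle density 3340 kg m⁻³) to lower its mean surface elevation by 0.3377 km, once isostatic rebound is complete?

Net drop Δ = e − u = e − e ρ_c/ρ_m = e (ρ_m − ρ_c)/ρ_m.
e = Δ ρ_m/(ρ_m − ρ_c) = 0.3377 km × 3340/580 = 1.94 km.

1.94 km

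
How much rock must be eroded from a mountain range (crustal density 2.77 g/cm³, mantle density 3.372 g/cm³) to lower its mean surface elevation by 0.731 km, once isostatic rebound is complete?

Net drop Δ = e − u = e − e ρ_c/ρ_m = e (ρ_m − ρ_c)/ρ_m.
e = Δ ρ_m/(ρ_m − ρ_c) = 0.731 km × 3.372/0.602 = 4.09 km.

4.09 km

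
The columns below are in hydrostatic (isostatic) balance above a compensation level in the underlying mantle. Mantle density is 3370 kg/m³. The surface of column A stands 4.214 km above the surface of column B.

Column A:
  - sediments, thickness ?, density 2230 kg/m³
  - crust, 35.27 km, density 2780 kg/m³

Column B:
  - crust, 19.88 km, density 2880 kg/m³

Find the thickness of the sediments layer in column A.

2.75 km

Take the compensation level at the base of the deeper column (depth z_c below the surface of column A) and equate Σ ρ_i t_i down to z_c; mantle fills any gap and the z_c terms cancel.
Column A: x×2230 + 35.27×2780 + (z_c − 35.27 − x)×3370
Column B: 4.214×0 + 19.88×2880 + (z_c − 4.214 − 19.88)×3370
The z_c×3370 term appears on both sides and cancels. Collect the known terms of each column as K = Σ(ρt)_known − 3370 × (depth of known layers): K_A = 98050.6 − 3370×35.27 = −20809.3; K_B = 57254.4 − 3370×(4.214 + 19.88) = −23942.38.
Balance: K_A − x×(3370 − 2230) = K_B, so x = (K_A − K_B)/(3370 − 2230) = 3133.08/1140 = 2.75 km.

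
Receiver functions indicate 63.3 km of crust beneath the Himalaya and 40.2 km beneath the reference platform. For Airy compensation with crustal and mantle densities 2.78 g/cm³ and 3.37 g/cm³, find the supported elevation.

4.04 km

Excess crust Δ = 63.3 km − 40.2 km = 23.1 km, split between elevation h and root r with h + r = Δ.
Airy balance ρ_c h = (ρ_m − ρ_c) r gives r = h ρ_c/(ρ_m − ρ_c), so h (1 + ρ_c/(ρ_m − ρ_c)) = Δ, i.e. h = Δ (ρ_m − ρ_c)/ρ_m.
h = 23.1 km × 0.59/3.37 = 4.04 km.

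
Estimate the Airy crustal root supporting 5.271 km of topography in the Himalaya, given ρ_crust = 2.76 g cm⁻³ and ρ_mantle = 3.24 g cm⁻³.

For local isostatic compensation: the weight of the topography is balanced by the buoyancy of the root, ρ_c h = (ρ_m − ρ_c) r.
r = h · ρ_c / (ρ_m − ρ_c) = 5.271 km × 2.76 / (3.24 − 2.76) = 30.3 km.

30.3 km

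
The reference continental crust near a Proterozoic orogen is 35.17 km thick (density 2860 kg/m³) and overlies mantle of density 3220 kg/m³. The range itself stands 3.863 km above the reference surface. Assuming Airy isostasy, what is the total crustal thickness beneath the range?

Root depth r = h ρ_c / (ρ_m − ρ_c) = 3.863 km × 2860 / 360 = 30.69 km.
Total thickness = T + h + r = 35.17 km + 3.863 km + 30.69 km = 69.7 km.

69.7 km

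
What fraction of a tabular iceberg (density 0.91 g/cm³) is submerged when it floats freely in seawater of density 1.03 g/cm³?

88.3%

Submerged fraction = ρ_obj/ρ_fluid = 0.91/1.03 = 88.3%.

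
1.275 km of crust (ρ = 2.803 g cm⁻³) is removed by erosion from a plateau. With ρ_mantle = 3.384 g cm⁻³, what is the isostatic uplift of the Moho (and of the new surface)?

Unloading: uplift u = e ρ_c/ρ_m = 1.275 km × 2.803/3.384 = 1.06 km.

1.06 km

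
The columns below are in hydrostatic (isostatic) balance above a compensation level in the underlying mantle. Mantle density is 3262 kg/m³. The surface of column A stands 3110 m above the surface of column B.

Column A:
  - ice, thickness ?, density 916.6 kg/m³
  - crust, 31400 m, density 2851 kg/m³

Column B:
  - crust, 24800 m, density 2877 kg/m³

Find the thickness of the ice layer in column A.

2890 m

Take the compensation level at the base of the deeper column (depth z_c below the surface of column A) and equate Σ ρ_i t_i down to z_c; mantle fills any gap and the z_c terms cancel.
Column A: x×916.6 + 31400×2851 + (z_c − 31400 − x)×3262
Column B: 3110×0 + 24800×2877 + (z_c − 3110 − 24800)×3262
The z_c×3262 term appears on both sides and cancels. Collect the known terms of each column as K = Σ(ρt)_known − 3262 × (depth of known layers): K_A = 89521400 − 3262×31400 = −12905400; K_B = 71349600 − 3262×(3110 + 24800) = −19692820.
Balance: K_A − x×(3262 − 916.6) = K_B, so x = (K_A − K_B)/(3262 − 916.6) = 6787420/2345.4 = 2890 m.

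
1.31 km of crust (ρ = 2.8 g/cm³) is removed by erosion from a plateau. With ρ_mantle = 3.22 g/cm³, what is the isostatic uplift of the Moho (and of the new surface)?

Unloading: uplift u = e ρ_c/ρ_m = 1.31 km × 2.8/3.22 = 1.14 km.

1.14 km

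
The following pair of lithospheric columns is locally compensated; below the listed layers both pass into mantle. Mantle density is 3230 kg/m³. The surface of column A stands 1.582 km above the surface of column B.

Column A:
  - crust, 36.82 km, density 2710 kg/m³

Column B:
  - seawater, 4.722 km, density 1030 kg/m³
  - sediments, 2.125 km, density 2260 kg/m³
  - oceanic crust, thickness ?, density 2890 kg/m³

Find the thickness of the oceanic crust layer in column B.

4.67 km

Take the compensation level at the base of the deeper column (depth z_c below the surface of column A) and equate Σ ρ_i t_i down to z_c; mantle fills any gap and the z_c terms cancel.
Column A: 36.82×2710 + (z_c − 36.82)×3230
Column B: 1.582×0 + 4.722×1030 + 2.125×2260 + x×2890 + (z_c − 1.582 − 6.847 − x)×3230
The z_c×3230 term appears on both sides and cancels. Collect the known terms of each column as K = Σ(ρt)_known − 3230 × (depth of known layers): K_A = 99782.2 − 3230×36.82 = −19146.4; K_B = 9666.16 − 3230×(1.582 + 6.847) = −17559.51.
Balance: K_A = K_B − x×(3230 − 2890), so x = (K_B − K_A)/(3230 − 2890) = 1586.89/340 = 4.67 km.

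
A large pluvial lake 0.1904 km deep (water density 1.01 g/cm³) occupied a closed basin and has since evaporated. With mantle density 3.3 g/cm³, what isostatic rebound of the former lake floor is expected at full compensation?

u = d ρ_w/ρ_m = 0.1904 km × 1.01/3.3 = 0.0583 km.

0.0583 km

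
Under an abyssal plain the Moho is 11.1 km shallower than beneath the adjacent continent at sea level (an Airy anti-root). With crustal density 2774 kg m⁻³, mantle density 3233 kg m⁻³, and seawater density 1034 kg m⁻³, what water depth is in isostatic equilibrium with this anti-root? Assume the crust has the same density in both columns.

Replacing a thickness d of crust by seawater at the top must be balanced by replacing crust with mantle at the base: d (ρ_c − ρ_w) = a (ρ_m − ρ_c).
d = a (ρ_m − ρ_c)/(ρ_c − ρ_w) = 11.1 km × 459/1740 = 2.93 km.

2.93 km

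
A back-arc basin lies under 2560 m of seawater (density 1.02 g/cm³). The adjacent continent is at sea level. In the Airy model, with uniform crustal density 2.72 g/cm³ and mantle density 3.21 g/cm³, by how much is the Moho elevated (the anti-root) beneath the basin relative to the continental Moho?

8880 m

Equating mass per unit area of the two columns: replacing crust with seawater at the top is compensated by replacing crust with mantle at the base: d (ρ_c − ρ_w) = a (ρ_m − ρ_c).
a = d (ρ_c − ρ_w)/(ρ_m − ρ_c) = 2560 m × 1.7/0.49 = 8880 m.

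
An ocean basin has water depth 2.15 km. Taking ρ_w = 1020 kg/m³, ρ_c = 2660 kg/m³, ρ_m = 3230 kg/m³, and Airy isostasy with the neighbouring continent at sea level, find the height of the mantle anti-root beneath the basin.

For local isostatic compensation: replacing crust with seawater at the top is compensated by replacing crust with mantle at the base: d (ρ_c − ρ_w) = a (ρ_m − ρ_c).
a = d (ρ_c − ρ_w)/(ρ_m − ρ_c) = 2.15 km × 1640/570 = 6.19 km.

6.19 km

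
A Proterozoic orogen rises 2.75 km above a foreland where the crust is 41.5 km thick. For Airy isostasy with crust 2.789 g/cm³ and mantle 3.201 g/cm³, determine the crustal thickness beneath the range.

62.9 km

Root depth r = h ρ_c / (ρ_m − ρ_c) = 2.75 km × 2.789 / 0.412 = 18.62 km.
Total thickness = T + h + r = 41.5 km + 2.75 km + 18.62 km = 62.9 km.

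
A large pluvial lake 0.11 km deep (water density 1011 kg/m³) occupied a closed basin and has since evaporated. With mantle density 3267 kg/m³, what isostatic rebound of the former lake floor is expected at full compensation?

0.034 km

u = d ρ_w/ρ_m = 0.11 km × 1011/3267 = 0.034 km.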